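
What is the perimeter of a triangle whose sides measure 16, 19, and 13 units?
Perimeter = sum of all sides
Perimeter = 16 + 19 + 13
Perimeter = 48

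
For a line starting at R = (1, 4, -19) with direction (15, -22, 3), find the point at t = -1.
P(-1) = (1 + 15(-1), 4 + (-22)(-1), -19 + 3(-1)) = (-14, 26, -22)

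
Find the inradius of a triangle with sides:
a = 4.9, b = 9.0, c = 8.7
s = (a+b+c)/2 = (4.9+9.0+8.7)/2 = 11.3
Area = √(s(s-a)(s-b)(s-c)) = √(11.3·6.4·2.3·2.6) = 20.796
r = Area/s = 20.796/11.3 = 1.84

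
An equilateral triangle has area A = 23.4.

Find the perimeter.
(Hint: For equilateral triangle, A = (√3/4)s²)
A = (√3/4)s²  →  s² = 4A/√3 = 4·23.4/√3 = 54.04
s = 7.35119
Perimeter = 3s = 22.05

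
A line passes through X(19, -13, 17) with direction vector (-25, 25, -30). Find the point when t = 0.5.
P(0.5) = (19 + (-25)(0.5), -13 + 25(0.5), 17 + (-30)(0.5)) = (6.5, -0.5, 2)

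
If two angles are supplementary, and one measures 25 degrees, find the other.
Supplementary angles sum to 180 degrees.
Other angle = 180 - 25
Other angle = 155 degrees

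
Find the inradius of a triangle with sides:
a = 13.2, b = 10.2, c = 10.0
s = (a+b+c)/2 = (13.2+10.2+10.0)/2 = 16.7
Area = √(s(s-a)(s-b)(s-c)) = √(16.7·3.5·6.5·6.7) = 50.4529
r = Area/s = 50.4529/16.7 = 3.021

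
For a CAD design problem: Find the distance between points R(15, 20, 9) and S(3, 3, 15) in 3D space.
d = √[(-12)² + (-17)² + (6)²] = √469 = 21.66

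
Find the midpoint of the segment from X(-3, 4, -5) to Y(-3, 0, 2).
Midpoint = ((-3-3)/2, (4+0)/2, (-5+2)/2) = (-3, 2, -1.5)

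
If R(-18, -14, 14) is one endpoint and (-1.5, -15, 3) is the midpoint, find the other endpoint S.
S = (2×(-1.5) - (-18), 2×(-15) - (-14), 2×3 - 14) = (15, -16, -8)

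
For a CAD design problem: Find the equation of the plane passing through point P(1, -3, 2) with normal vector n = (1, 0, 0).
d = n·P = (1)(1) + (0)(-3) + (0)(2) = 1
Plane: x = 1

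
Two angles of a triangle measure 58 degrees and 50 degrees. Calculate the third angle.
Sum of angles in a triangle = 180 degrees
Third angle = 180 - 58 - 50
Third angle = 72 degrees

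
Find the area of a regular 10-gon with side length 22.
For a regular 10-gon with side length s = 22:
Apothem a = s / (2*tan(pi/10)) = 22 / (2*tan(pi/10)) ≈ 33.8545
Perimeter P = 10 * 22 = 220
Area = (1/2) * P * a = (1/2) * 220 * 33.8545 = 3724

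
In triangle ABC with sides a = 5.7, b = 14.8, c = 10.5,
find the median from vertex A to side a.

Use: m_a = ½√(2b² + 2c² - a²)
m_a = ½√(2·14.8² + 2·10.5² - 5.7²)
m_a = ½√(438.08 + 220.5 - 32.49) = ½√626.09 = 12.51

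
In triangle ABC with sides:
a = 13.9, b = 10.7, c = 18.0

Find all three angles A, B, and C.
By the law of cosines:
cos(A) = (b² + c² - a²)/(2bc) = 0.636760  →  A = 50.45°
cos(B) = (a² + c² - b²)/(2ac) = 0.804796  →  B = 36.41°
cos(C) = (a² + b² - c²)/(2ab) = -0.054797  →  C = 93.14°
Check: A + B + C = 180.0° ✓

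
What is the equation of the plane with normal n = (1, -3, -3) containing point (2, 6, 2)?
d = n·P = (1)(2) + (-3)(6) + (-3)(2) = -22
Plane: x - 3y - 3z = -22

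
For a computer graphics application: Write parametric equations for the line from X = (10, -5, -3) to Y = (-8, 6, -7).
Direction vector d = Y - X = (-18, 11, -4)
x = 10 - 18t, y = -5 + 11t, z = -3 - 4t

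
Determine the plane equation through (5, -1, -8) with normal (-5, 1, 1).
d = n·P = (-5)(5) + (1)(-1) + (1)(-8) = -34
Plane: -5x + y + z = -34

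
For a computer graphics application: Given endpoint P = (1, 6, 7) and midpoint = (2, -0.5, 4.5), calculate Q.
Q = (2×2 - 1, 2×(-0.5) - 6, 2×4.5 - 7) = (3, -7, 2)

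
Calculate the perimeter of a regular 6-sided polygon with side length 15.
Perimeter = number of sides * side length
Perimeter = 6 * 15
Perimeter = 90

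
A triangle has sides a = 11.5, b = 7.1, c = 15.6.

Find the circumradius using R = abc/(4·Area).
s = (a+b+c)/2 = 17.1
Area = √(s(s-a)(s-b)(s-c)) = √(17.1·5.6·10·1.5) = 37.8999
R = abc/(4·Area) = (11.5·7.1·15.6)/(4·37.8999) = 1273.74/151.5996 = 8.402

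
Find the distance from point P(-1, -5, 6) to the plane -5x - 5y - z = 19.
d = |(-5)(-1) + (-5)(-5) + (-1)(6) - (19)| / √((-5)² + (-5)² + (-1)²) = 5/√51 = 0.7001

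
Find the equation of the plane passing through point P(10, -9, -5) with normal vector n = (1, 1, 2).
d = n·P = (1)(10) + (1)(-9) + (2)(-5) = -9
Plane: x + y + 2z = -9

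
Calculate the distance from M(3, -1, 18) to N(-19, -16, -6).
d = √[(-22)² + (-15)² + (-24)²] = √1285 = 35.85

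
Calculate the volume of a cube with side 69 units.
Volume = s³
Volume = 69³
Volume = 328509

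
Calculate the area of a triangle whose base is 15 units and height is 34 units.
Area = (1/2) * base * height
Area = (1/2) * 15 * 34
Area = 255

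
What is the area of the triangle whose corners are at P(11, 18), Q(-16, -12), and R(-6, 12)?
Using the coordinate formula: Area = (1/2)|x₁(y₂-y₃) + x₂(y₃-y₁) + x₃(y₁-y₂)|
Area = (1/2)|11((-12)-12) + (-16)(12-18) + (-6)(18-(-12))|
Area = (1/2)|11*(-24) + (-16)*(-6) + (-6)*30|
Area = (1/2)|(-264) + 96 + (-180)|
Area = (1/2)*348 = 174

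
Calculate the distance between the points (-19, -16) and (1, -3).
Using the distance formula: d = sqrt((x₂-x₁)² + (y₂-y₁)²)
dx = 1 - (-19) = 20
dy = (-3) - (-16) = 13
d = sqrt(20² + 13²) = sqrt(400 + 169) = sqrt(569) = 23.85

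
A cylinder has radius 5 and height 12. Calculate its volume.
Volume = pi * r² * h
Volume = pi * 5² * 12
Volume = pi * 25 * 12
Volume = pi * 300
Volume = 942.48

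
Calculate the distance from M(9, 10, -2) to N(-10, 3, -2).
d = √[(-19)² + (-7)² + (0)²] = √410 = 20.25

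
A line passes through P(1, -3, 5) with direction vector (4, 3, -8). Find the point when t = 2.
P(2) = (1 + 4(2), -3 + 3(2), 5 + (-8)(2)) = (9, 3, -11)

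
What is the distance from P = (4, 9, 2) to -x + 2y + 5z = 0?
d = |(-1)(4) + 2(9) + 5(2) - (0)| / √((-1)² + 2² + 5²) = 24/√30 = 4.382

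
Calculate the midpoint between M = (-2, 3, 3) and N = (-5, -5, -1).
Midpoint = ((-2-5)/2, (3-5)/2, (3-1)/2) = (-3.5, -1, 1)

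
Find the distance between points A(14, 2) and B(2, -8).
Using the distance formula: d = sqrt((x₂-x₁)² + (y₂-y₁)²)
dx = 2 - 14 = -12
dy = (-8) - 2 = -10
d = sqrt((-12)² + (-10)²) = sqrt(144 + 100) = sqrt(244) = 15.62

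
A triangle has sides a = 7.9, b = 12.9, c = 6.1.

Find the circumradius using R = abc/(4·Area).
s = (a+b+c)/2 = 13.45
Area = √(s(s-a)(s-b)(s-c)) = √(13.45·5.55·0.55·7.35) = 17.3713
R = abc/(4·Area) = (7.9·12.9·6.1)/(4·17.3713) = 621.651/69.4852 = 8.947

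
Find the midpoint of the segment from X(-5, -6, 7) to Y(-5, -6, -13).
Midpoint = ((-5-5)/2, (-6-6)/2, (7-13)/2) = (-5, -6, -3)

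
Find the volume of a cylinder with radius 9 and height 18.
Volume = pi * r² * h
Volume = pi * 9² * 18
Volume = pi * 81 * 18
Volume = pi * 1458
Volume = 4580.44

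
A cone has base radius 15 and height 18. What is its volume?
Volume = (1/3) * pi * r² * h
Volume = (1/3) * pi * 15² * 18
Volume = (1/3) * pi * 225 * 18
Volume = (1/3) * pi * 4050
Volume = 4241.15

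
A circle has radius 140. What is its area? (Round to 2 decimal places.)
Area = pi * r²
Area = pi * 140²
Area = pi * 19600
Area = 61575.22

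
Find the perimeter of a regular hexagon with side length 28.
Perimeter = number of sides * side length
Perimeter = 6 * 28
Perimeter = 168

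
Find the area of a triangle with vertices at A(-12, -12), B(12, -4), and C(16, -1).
Using the coordinate formula: Area = (1/2)|x₁(y₂-y₃) + x₂(y₃-y₁) + x₃(y₁-y₂)|
Area = (1/2)|(-12)((-4)-(-1)) + 12((-1)-(-12)) + 16((-12)-(-4))|
Area = (1/2)|(-12)*(-3) + 12*11 + 16*(-8)|
Area = (1/2)|36 + 132 + (-128)|
Area = (1/2)*40 = 20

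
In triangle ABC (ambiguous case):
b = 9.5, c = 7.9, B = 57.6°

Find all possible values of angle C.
sin(C)/c = sin(B)/b  →  sin(C) = c·sin(B)/b = 7.9·sin(57.6°)/9.5 = 0.702125
C₁ = arcsin(0.702125) = 44.6°,  C₂ = 180° - C₁ = 135.4°
Check C₂: A = 180° - 57.6° - 135.4° = -13° ≤ 0, rejected
C = 44.6° (one solution)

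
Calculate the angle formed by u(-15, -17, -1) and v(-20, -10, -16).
u·v = 486, |u|² = 515, |v|² = 756
cos θ = 486/√389340 ≈ 0.7789
θ ≈ 38.84°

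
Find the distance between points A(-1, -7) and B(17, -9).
Using the distance formula: d = sqrt((x₂-x₁)² + (y₂-y₁)²)
dx = 17 - (-1) = 18
dy = (-9) - (-7) = -2
d = sqrt(18² + (-2)²) = sqrt(324 + 4) = sqrt(328) = 18.11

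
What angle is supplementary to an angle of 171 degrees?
Supplementary angles sum to 180 degrees.
Other angle = 180 - 171
Other angle = 9 degrees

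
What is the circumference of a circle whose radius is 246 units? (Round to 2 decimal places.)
Circumference = 2 * pi * r
Circumference = 2 * pi * 246
Circumference = 1545.66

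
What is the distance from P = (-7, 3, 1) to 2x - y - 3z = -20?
d = |2(-7) + (-1)(3) + (-3)(1) - (-20)| / √(2² + (-1)² + (-3)²) = 0/√14 = 0.0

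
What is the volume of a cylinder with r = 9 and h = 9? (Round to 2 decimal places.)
Volume = pi * r² * h
Volume = pi * 9² * 9
Volume = pi * 81 * 9
Volume = pi * 729
Volume = 2290.22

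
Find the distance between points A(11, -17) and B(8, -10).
Using the distance formula: d = sqrt((x₂-x₁)² + (y₂-y₁)²)
dx = 8 - 11 = -3
dy = (-10) - (-17) = 7
d = sqrt((-3)² + 7²) = sqrt(9 + 49) = sqrt(58) = 7.62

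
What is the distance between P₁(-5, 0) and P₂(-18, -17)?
Using the distance formula: d = sqrt((x₂-x₁)² + (y₂-y₁)²)
dx = (-18) - (-5) = -13
dy = (-17) - 0 = -17
d = sqrt((-13)² + (-17)²) = sqrt(169 + 289) = sqrt(458) = 21.40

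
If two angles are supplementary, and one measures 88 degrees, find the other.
Supplementary angles sum to 180 degrees.
Other angle = 180 - 88
Other angle = 92 degrees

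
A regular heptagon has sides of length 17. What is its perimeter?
Perimeter = number of sides * side length
Perimeter = 7 * 17
Perimeter = 119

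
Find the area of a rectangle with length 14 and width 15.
Area = length * width
Area = 14 * 15
Area = 210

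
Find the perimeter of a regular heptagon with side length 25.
Perimeter = number of sides * side length
Perimeter = 7 * 25
Perimeter = 175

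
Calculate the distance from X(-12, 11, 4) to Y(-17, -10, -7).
d = √[(-5)² + (-21)² + (-11)²] = √587 = 24.23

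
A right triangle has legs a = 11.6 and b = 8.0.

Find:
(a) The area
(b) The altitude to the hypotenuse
(a) Area = ½ab = ½·11.6·8.0 = 46.4
(b) Hypotenuse c = √(11.6² + 8.0²) = √198.56 = 14.0911
    Area = ½·c·h_c  →  h_c = 2·Area/c = 2·46.4/14.0911 = 6.586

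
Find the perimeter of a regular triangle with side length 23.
Perimeter = number of sides * side length
Perimeter = 3 * 23
Perimeter = 69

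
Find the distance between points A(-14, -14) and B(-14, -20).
Using the distance formula: d = sqrt((x₂-x₁)² + (y₂-y₁)²)
dx = (-14) - (-14) = 0
dy = (-20) - (-14) = -6
d = sqrt(0² + (-6)²) = sqrt(0 + 36) = sqrt(36) = 6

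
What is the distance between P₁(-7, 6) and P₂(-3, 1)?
Using the distance formula: d = sqrt((x₂-x₁)² + (y₂-y₁)²)
dx = (-3) - (-7) = 4
dy = 1 - 6 = -5
d = sqrt(4² + (-5)²) = sqrt(16 + 25) = sqrt(41) = 6.40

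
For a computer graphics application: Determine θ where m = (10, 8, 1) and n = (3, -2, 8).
m·n = 22, |m|² = 165, |n|² = 77
cos θ = 22/√12705 ≈ 0.1952
θ ≈ 78.74°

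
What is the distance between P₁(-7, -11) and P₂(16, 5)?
Using the distance formula: d = sqrt((x₂-x₁)² + (y₂-y₁)²)
dx = 16 - (-7) = 23
dy = 5 - (-11) = 16
d = sqrt(23² + 16²) = sqrt(529 + 256) = sqrt(785) = 28.02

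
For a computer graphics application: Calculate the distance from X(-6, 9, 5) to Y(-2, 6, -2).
d = √[(4)² + (-3)² + (-7)²] = √74 = 8.602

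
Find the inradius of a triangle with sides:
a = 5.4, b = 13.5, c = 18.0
s = (a+b+c)/2 = (5.4+13.5+18.0)/2 = 18.45
Area = √(s(s-a)(s-b)(s-c)) = √(18.45·13.05·4.95·0.45) = 23.1586
r = Area/s = 23.1586/18.45 = 1.255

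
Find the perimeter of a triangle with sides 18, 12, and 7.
Perimeter = sum of all sides
Perimeter = 18 + 12 + 7
Perimeter = 37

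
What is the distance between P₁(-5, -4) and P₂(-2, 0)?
Using the distance formula: d = sqrt((x₂-x₁)² + (y₂-y₁)²)
dx = (-2) - (-5) = 3
dy = 0 - (-4) = 4
d = sqrt(3² + 4²) = sqrt(9 + 16) = sqrt(25) = 5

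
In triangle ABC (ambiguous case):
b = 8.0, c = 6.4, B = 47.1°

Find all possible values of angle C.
sin(C)/c = sin(B)/b  →  sin(C) = c·sin(B)/b = 6.4·sin(47.1°)/8.0 = 0.586034
C₁ = arcsin(0.586034) = 35.88°,  C₂ = 180° - C₁ = 144.12°
Check C₂: A = 180° - 47.1° - 144.12° = -11.22° ≤ 0, rejected
C = 35.88° (one solution)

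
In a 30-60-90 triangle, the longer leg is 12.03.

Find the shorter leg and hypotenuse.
In a 30-60-90 triangle, sides are in ratio 1 : √3 : 2.
Long leg = short leg·√3  →  short leg = 12.03/√3 = 6.946
Hypotenuse = 2·(short leg) = 2·12.03/√3 = 13.89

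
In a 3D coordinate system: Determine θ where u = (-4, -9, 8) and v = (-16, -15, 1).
u·v = 207, |u|² = 161, |v|² = 482
cos θ = 207/√77602 ≈ 0.7431
θ ≈ 42.01°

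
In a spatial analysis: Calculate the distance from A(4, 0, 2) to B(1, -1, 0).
d = √[(-3)² + (-1)² + (-2)²] = √14 = 3.742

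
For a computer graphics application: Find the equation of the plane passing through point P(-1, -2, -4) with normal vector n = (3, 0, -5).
d = n·P = (3)(-1) + (0)(-2) + (-5)(-4) = 17
Plane: 3x - 5z = 17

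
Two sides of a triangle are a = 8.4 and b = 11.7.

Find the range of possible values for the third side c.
By the triangle inequality: |a - b| < c < a + b
|8.4 - 11.7| < c < 8.4 + 11.7
3.3 < c < 20.1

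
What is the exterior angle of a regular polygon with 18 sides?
Exterior angle of a regular n-gon = 360/n
Exterior angle = 360/18
Exterior angle = 20 degrees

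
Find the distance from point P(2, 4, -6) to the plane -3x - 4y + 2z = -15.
d = |(-3)(2) + (-4)(4) + 2(-6) - (-15)| / √((-3)² + (-4)² + 2²) = 19/√29 = 3.528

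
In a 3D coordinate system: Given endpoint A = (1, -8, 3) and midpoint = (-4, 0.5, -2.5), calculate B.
B = (2×(-4) - 1, 2×0.5 - (-8), 2×(-2.5) - 3) = (-9, 9, -8)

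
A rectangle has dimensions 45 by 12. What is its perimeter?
Perimeter = 2 * (length + width)
Perimeter = 2 * (45 + 12)
Perimeter = 2 * 57
Perimeter = 114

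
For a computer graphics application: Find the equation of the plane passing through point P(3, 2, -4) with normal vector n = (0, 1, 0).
d = n·P = (0)(3) + (1)(2) + (0)(-4) = 2
Plane: y = 2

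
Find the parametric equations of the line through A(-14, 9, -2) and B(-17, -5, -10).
Direction vector d = B - A = (-3, -14, -8)
x = -14 - 3t, y = 9 - 14t, z = -2 - 8t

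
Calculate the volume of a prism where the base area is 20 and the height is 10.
Volume = base area * height
Volume = 20 * 10
Volume = 200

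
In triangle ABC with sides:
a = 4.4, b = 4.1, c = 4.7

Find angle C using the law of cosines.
cos(C) = (a² + b² - c²)/(2ab)
cos(C) = (4.4² + 4.1² - 4.7²)/(2·4.4·4.1) = 14.08/36.08 = 0.390244
C = arccos(0.390244) = 67.03°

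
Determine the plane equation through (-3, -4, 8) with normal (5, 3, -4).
d = n·P = (5)(-3) + (3)(-4) + (-4)(8) = -59
Plane: 5x + 3y - 4z = -59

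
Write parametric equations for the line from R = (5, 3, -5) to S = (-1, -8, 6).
Direction vector d = S - R = (-6, -11, 11)
x = 5 - 6t, y = 3 - 11t, z = -5 + 11t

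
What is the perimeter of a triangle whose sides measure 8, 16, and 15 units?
Perimeter = sum of all sides
Perimeter = 8 + 16 + 15
Perimeter = 39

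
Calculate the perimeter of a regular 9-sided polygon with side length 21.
Perimeter = number of sides * side length
Perimeter = 9 * 21
Perimeter = 189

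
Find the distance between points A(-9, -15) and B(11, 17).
Using the distance formula: d = sqrt((x₂-x₁)² + (y₂-y₁)²)
dx = 11 - (-9) = 20
dy = 17 - (-15) = 32
d = sqrt(20² + 32²) = sqrt(400 + 1024) = sqrt(1424) = 37.74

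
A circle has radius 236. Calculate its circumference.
Circumference = 2 * pi * r
Circumference = 2 * pi * 236
Circumference = 1482.83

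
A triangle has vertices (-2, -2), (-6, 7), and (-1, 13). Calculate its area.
Using the coordinate formula: Area = (1/2)|x₁(y₂-y₃) + x₂(y₃-y₁) + x₃(y₁-y₂)|
Area = (1/2)|(-2)(7-13) + (-6)(13-(-2)) + (-1)((-2)-7)|
Area = (1/2)|(-2)*(-6) + (-6)*15 + (-1)*(-9)|
Area = (1/2)|12 + (-90) + 9|
Area = (1/2)*69 = 34.50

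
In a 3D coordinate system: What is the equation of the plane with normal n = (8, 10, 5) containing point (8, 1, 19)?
d = n·P = (8)(8) + (10)(1) + (5)(19) = 169
Plane: 8x + 10y + 5z = 169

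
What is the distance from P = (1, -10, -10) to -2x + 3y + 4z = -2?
d = |(-2)(1) + 3(-10) + 4(-10) - (-2)| / √((-2)² + 3² + 4²) = 70/√29 = 13.0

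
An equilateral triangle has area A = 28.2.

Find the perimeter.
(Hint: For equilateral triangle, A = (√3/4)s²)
A = (√3/4)s²  →  s² = 4A/√3 = 4·28.2/√3 = 65.1251
s = 8.07001
Perimeter = 3s = 24.21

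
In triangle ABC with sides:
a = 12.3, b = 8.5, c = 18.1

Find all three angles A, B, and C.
By the law of cosines:
cos(A) = (b² + c² - a²)/(2bc) = 0.807832  →  A = 36.12°
cos(B) = (a² + c² - b²)/(2ac) = 0.913287  →  B = 24.04°
cos(C) = (a² + b² - c²)/(2ab) = -0.497704  →  C = 119.8°
Check: A + B + C = 180.0° ✓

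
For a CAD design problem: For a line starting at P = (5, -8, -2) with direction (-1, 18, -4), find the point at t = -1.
P(-1) = (5 + (-1)(-1), -8 + 18(-1), -2 + (-4)(-1)) = (6, -26, 2)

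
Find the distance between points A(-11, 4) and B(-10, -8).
Using the distance formula: d = sqrt((x₂-x₁)² + (y₂-y₁)²)
dx = (-10) - (-11) = 1
dy = (-8) - 4 = -12
d = sqrt(1² + (-12)²) = sqrt(1 + 144) = sqrt(145) = 12.04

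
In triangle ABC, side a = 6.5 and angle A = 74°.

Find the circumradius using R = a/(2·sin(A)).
R = a/(2·sin(A)) = 6.5/(2·sin(74°))
R = 6.5/(2·0.961262) = 6.5/1.922523 = 3.381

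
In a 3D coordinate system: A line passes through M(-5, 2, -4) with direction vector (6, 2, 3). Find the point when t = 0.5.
P(0.5) = (-5 + 6(0.5), 2 + 2(0.5), -4 + 3(0.5)) = (-2, 3, -2.5)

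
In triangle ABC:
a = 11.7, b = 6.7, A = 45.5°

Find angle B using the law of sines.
sin(B)/b = sin(A)/a
sin(B) = b·sin(A)/a = 6.7·sin(45.5°)/11.7 = 0.408443
B = arcsin(0.408443) = 24.11°  (b ≤ a, so B ≤ A and the acute solution is unique)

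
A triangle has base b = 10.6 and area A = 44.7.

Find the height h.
A = ½bh  →  h = 2A/b
h = 2·44.7/10.6 = 8.434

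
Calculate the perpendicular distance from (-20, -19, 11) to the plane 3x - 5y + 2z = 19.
d = |3(-20) + (-5)(-19) + 2(11) - (19)| / √(3² + (-5)² + 2²) = 38/√38 = 6.164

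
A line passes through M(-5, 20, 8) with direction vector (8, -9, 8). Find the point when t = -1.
P(-1) = (-5 + 8(-1), 20 + (-9)(-1), 8 + 8(-1)) = (-13, 29, 0)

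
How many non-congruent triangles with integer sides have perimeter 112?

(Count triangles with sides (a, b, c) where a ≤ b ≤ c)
With a ≤ b ≤ c and a + b + c = 112, the triangle inequality a + b > c gives c < 112/2, so c ≤ 55.
Iterate a from 1 to ⌊p/3⌋ = 37; for each a, b ranges from a to ⌊(p−a)/2⌋ with c = p − a − b, keeping only c ≥ b.
Triples: (2, 55, 55), (3, 54, 55), (4, 53, 55), …
Count = 261 triangles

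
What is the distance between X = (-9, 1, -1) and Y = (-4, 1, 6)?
d = √[(5)² + (0)² + (7)²] = √74 = 8.602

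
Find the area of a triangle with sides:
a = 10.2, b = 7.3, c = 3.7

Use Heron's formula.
s = (a+b+c)/2 = (10.2+7.3+3.7)/2 = 10.6
A = √(s(s-a)(s-b)(s-c)) = √(10.6·0.4·3.3·6.9)
A = √96.5448 = 9.826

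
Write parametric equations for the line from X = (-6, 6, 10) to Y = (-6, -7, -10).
Direction vector d = Y - X = (0, -13, -20)
x = -6, y = 6 - 13t, z = 10 - 20t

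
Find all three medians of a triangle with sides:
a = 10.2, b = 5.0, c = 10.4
Using m_x = ½√(2y² + 2z² - x²):
m_a = ½√(2·5.0² + 2·10.4² - 10.2²) = ½√162.28 = 6.369
m_b = ½√(2·10.2² + 2·10.4² - 5.0²) = ½√399.4 = 9.992
m_c = ½√(2·10.2² + 2·5.0² - 10.4²) = ½√149.92 = 6.122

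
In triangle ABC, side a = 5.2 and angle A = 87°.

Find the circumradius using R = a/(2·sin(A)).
R = a/(2·sin(A)) = 5.2/(2·sin(87°))
R = 5.2/(2·0.998630) = 5.2/1.997259 = 2.604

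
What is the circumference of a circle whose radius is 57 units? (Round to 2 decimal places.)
Circumference = 2 * pi * r
Circumference = 2 * pi * 57
Circumference = 358.14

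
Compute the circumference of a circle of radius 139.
Circumference = 2 * pi * r
Circumference = 2 * pi * 139
Circumference = 873.36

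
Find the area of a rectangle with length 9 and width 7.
Area = length * width
Area = 9 * 7
Area = 63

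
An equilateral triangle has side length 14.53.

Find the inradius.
For an equilateral triangle, r = s/(2√3) where s is the side.
r = 14.53/(2√3) = 14.53/3.464102 = 4.194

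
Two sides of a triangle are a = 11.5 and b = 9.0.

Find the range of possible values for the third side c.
By the triangle inequality: |a - b| < c < a + b
|11.5 - 9.0| < c < 11.5 + 9.0
2.5 < c < 20.5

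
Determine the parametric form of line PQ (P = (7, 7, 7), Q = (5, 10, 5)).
Direction vector d = Q - P = (-2, 3, -2)
x = 7 - 2t, y = 7 + 3t, z = 7 - 2t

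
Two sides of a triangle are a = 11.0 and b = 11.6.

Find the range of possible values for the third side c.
By the triangle inequality: |a - b| < c < a + b
|11.0 - 11.6| < c < 11.0 + 11.6
0.6 < c < 22.6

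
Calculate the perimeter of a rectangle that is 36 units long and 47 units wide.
Perimeter = 2 * (length + width)
Perimeter = 2 * (36 + 47)
Perimeter = 2 * 83
Perimeter = 166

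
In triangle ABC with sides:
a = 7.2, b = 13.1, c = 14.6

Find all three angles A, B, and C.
By the law of cosines:
cos(A) = (b² + c² - a²)/(2bc) = 0.870360  →  A = 29.5°
cos(B) = (a² + c² - b²)/(2ac) = 0.444207  →  B = 63.63°
cos(C) = (a² + b² - c²)/(2ab) = 0.054548  →  C = 86.87°
Check: A + B + C = 180.0° ✓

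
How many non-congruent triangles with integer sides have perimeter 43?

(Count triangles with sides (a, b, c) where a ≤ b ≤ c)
With a ≤ b ≤ c and a + b + c = 43, the triangle inequality a + b > c gives c < 43/2, so c ≤ 21.
Iterate a from 1 to ⌊p/3⌋ = 14; for each a, b ranges from a to ⌊(p−a)/2⌋ with c = p − a − b, keeping only c ≥ b.
Triples: (1, 21, 21), (2, 20, 21), (3, 19, 21), …
Count = 44 triangles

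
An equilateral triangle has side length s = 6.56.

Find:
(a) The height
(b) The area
(a) Height h = s·√3/2 = 6.56·√3/2 = 5.681
(b) Area = (√3/4)·s² = (√3/4)·6.56² = (√3/4)·43.0336 = 18.63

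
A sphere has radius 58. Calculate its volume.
Volume = (4/3) * pi * r³
Volume = (4/3) * pi * 58³
Volume = (4/3) * pi * 195112
Volume = 817283.23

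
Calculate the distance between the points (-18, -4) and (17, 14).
Using the distance formula: d = sqrt((x₂-x₁)² + (y₂-y₁)²)
dx = 17 - (-18) = 35
dy = 14 - (-4) = 18
d = sqrt(35² + 18²) = sqrt(1225 + 324) = sqrt(1549) = 39.36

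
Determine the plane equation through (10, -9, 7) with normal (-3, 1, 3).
d = n·P = (-3)(10) + (1)(-9) + (3)(7) = -18
Plane: -3x + y + 3z = -18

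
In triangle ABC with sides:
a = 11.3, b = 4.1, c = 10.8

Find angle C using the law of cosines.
cos(C) = (a² + b² - c²)/(2ab)
cos(C) = (11.3² + 4.1² - 10.8²)/(2·11.3·4.1) = 27.86/92.66 = 0.300669
C = arccos(0.300669) = 72.5°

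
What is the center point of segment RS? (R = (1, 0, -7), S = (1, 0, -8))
Midpoint = ((1+1)/2, (0+0)/2, (-7-8)/2) = (1, 0, -7.5)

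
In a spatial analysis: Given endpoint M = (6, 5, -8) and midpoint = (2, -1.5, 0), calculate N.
N = (2×2 - 6, 2×(-1.5) - 5, 2×0 - (-8)) = (-2, -8, 8)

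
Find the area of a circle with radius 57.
Area = pi * r²
Area = pi * 57²
Area = pi * 3249
Area = 10207.03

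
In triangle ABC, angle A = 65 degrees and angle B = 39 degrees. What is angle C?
Sum of angles in a triangle = 180 degrees
Third angle = 180 - 65 - 39
Third angle = 76 degrees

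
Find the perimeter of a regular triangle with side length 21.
Perimeter = number of sides * side length
Perimeter = 3 * 21
Perimeter = 63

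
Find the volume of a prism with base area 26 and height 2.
Volume = base area * height
Volume = 26 * 2
Volume = 52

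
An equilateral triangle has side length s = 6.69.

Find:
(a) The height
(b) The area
(a) Height h = s·√3/2 = 6.69·√3/2 = 5.794
(b) Area = (√3/4)·s² = (√3/4)·6.69² = (√3/4)·44.7561 = 19.38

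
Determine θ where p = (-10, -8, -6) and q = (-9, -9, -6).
p·q = 198, |p|² = 200, |q|² = 198
cos θ = 198/√39600 ≈ 0.995
θ ≈ 5.739°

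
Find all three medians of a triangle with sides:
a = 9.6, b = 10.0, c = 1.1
Using m_x = ½√(2y² + 2z² - x²):
m_a = ½√(2·10.0² + 2·1.1² - 9.6²) = ½√110.26 = 5.25
m_b = ½√(2·9.6² + 2·1.1² - 10.0²) = ½√86.74 = 4.657
m_c = ½√(2·9.6² + 2·10.0² - 1.1²) = ½√383.11 = 9.787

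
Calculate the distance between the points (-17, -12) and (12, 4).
Using the distance formula: d = sqrt((x₂-x₁)² + (y₂-y₁)²)
dx = 12 - (-17) = 29
dy = 4 - (-12) = 16
d = sqrt(29² + 16²) = sqrt(841 + 256) = sqrt(1097) = 33.12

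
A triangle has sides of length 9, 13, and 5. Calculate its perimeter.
Perimeter = sum of all sides
Perimeter = 9 + 13 + 5
Perimeter = 27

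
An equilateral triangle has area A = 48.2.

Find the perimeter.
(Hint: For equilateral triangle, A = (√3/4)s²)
A = (√3/4)s²  →  s² = 4A/√3 = 4·48.2/√3 = 111.313
s = 10.5505
Perimeter = 3s = 31.65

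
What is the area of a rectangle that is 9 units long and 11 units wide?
Area = length * width
Area = 9 * 11
Area = 99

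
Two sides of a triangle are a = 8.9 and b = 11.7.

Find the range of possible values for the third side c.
By the triangle inequality: |a - b| < c < a + b
|8.9 - 11.7| < c < 8.9 + 11.7
2.8 < c < 20.6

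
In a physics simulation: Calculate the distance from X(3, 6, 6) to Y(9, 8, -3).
d = √[(6)² + (2)² + (-9)²] = √121 = 11.0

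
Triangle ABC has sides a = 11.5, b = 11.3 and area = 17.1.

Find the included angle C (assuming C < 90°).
Area = ½ab·sin(C)  →  sin(C) = 2·Area/(ab)
sin(C) = 2·17.1/(11.5·11.3) = 0.263178
C = arcsin(0.263178) = 15.26°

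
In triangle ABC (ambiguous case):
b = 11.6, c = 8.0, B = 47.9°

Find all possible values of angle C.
sin(C)/c = sin(B)/b  →  sin(C) = c·sin(B)/b = 8.0·sin(47.9°)/11.6 = 0.511707
C₁ = arcsin(0.511707) = 30.78°,  C₂ = 180° - C₁ = 149.22°
Check C₂: A = 180° - 47.9° - 149.22° = -17.12° ≤ 0, rejected
C = 30.78° (one solution)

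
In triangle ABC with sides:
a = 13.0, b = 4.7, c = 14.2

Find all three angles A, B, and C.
By the law of cosines:
cos(A) = (b² + c² - a²)/(2bc) = 0.410024  →  A = 65.79°
cos(B) = (a² + c² - b²)/(2ac) = 0.944068  →  B = 19.25°
cos(C) = (a² + b² - c²)/(2ab) = -0.086334  →  C = 94.95°
Check: A + B + C = 180.0° ✓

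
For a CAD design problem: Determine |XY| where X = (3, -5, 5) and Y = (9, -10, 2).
d = √[(6)² + (-5)² + (-3)²] = √70 = 8.367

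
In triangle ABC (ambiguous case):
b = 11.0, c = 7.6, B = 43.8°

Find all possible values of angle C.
sin(C)/c = sin(B)/b  →  sin(C) = c·sin(B)/b = 7.6·sin(43.8°)/11.0 = 0.478208
C₁ = arcsin(0.478208) = 28.57°,  C₂ = 180° - C₁ = 151.43°
Check C₂: A = 180° - 43.8° - 151.43° = -15.23° ≤ 0, rejected
C = 28.57° (one solution)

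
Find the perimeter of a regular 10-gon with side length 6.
Perimeter = number of sides * side length
Perimeter = 10 * 6
Perimeter = 60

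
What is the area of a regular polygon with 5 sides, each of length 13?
For a regular 5-gon with side length s = 13:
Apothem a = s / (2*tan(pi/5)) = 13 / (2*tan(pi/5)) ≈ 8.9465
Perimeter P = 5 * 13 = 65
Area = (1/2) * P * a = (1/2) * 65 * 8.9465 = 290.76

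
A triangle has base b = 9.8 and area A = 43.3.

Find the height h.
A = ½bh  →  h = 2A/b
h = 2·43.3/9.8 = 8.837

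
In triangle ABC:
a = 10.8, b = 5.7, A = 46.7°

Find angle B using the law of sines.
sin(B)/b = sin(A)/a
sin(B) = b·sin(A)/a = 5.7·sin(46.7°)/10.8 = 0.384102
B = arcsin(0.384102) = 22.59°  (b ≤ a, so B ≤ A and the acute solution is unique)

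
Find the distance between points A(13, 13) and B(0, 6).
Using the distance formula: d = sqrt((x₂-x₁)² + (y₂-y₁)²)
dx = 0 - 13 = -13
dy = 6 - 13 = -7
d = sqrt((-13)² + (-7)²) = sqrt(169 + 49) = sqrt(218) = 14.76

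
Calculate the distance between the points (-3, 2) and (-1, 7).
Using the distance formula: d = sqrt((x₂-x₁)² + (y₂-y₁)²)
dx = (-1) - (-3) = 2
dy = 7 - 2 = 5
d = sqrt(2² + 5²) = sqrt(4 + 25) = sqrt(29) = 5.39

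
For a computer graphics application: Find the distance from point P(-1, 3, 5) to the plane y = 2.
d = |0(-1) + 1(3) + 0(5) - (2)| / √(0² + 1² + 0²) = 1/√1 = 1.0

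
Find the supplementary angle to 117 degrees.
Supplementary angles sum to 180 degrees.
Other angle = 180 - 117
Other angle = 63 degrees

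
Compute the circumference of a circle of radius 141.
Circumference = 2 * pi * r
Circumference = 2 * pi * 141
Circumference = 885.93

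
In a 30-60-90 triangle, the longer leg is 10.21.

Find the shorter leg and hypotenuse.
In a 30-60-90 triangle, sides are in ratio 1 : √3 : 2.
Long leg = short leg·√3  →  short leg = 10.21/√3 = 5.895
Hypotenuse = 2·(short leg) = 2·10.21/√3 = 11.79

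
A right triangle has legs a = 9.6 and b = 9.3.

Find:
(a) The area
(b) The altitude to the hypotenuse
(a) Area = ½ab = ½·9.6·9.3 = 44.64
(b) Hypotenuse c = √(9.6² + 9.3²) = √178.65 = 13.366
    Area = ½·c·h_c  →  h_c = 2·Area/c = 2·44.64/13.366 = 6.68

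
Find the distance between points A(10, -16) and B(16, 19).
Using the distance formula: d = sqrt((x₂-x₁)² + (y₂-y₁)²)
dx = 16 - 10 = 6
dy = 19 - (-16) = 35
d = sqrt(6² + 35²) = sqrt(36 + 1225) = sqrt(1261) = 35.51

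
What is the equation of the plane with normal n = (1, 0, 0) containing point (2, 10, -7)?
d = n·P = (1)(2) + (0)(10) + (0)(-7) = 2
Plane: x = 2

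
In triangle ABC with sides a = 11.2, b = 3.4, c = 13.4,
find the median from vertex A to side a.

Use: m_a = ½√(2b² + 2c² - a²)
m_a = ½√(2·3.4² + 2·13.4² - 11.2²)
m_a = ½√(23.12 + 359.12 - 125.44) = ½√256.8 = 8.012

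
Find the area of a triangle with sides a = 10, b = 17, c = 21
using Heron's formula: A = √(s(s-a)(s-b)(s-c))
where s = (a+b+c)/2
s = (10+17+21)/2 = 24
A = √(24·14·7·3) = √7056 = 84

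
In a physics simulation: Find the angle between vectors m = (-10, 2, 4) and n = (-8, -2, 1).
m·n = 80, |m|² = 120, |n|² = 69
cos θ = 80/√8280 ≈ 0.8792
θ ≈ 28.46°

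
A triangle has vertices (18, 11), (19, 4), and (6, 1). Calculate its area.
Using the coordinate formula: Area = (1/2)|x₁(y₂-y₃) + x₂(y₃-y₁) + x₃(y₁-y₂)|
Area = (1/2)|18(4-1) + 19(1-11) + 6(11-4)|
Area = (1/2)|18*3 + 19*(-10) + 6*7|
Area = (1/2)|54 + (-190) + 42|
Area = (1/2)*94 = 47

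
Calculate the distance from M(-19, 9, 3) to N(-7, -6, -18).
d = √[(12)² + (-15)² + (-21)²] = √810 = 28.46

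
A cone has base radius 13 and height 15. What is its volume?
Volume = (1/3) * pi * r² * h
Volume = (1/3) * pi * 13² * 15
Volume = (1/3) * pi * 169 * 15
Volume = (1/3) * pi * 2535
Volume = 2654.65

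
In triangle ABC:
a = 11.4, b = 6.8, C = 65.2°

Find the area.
Using A = ½ab·sin(C):
A = ½·11.4·6.8·sin(65.2°) = ½·77.52·0.907777 = 35.19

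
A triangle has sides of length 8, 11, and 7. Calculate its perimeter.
Perimeter = sum of all sides
Perimeter = 8 + 11 + 7
Perimeter = 26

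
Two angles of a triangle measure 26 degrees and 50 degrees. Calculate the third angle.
Sum of angles in a triangle = 180 degrees
Third angle = 180 - 26 - 50
Third angle = 104 degrees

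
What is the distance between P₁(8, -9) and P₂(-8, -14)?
Using the distance formula: d = sqrt((x₂-x₁)² + (y₂-y₁)²)
dx = (-8) - 8 = -16
dy = (-14) - (-9) = -5
d = sqrt((-16)² + (-5)²) = sqrt(256 + 25) = sqrt(281) = 16.76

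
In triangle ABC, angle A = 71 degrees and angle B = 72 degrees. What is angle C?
Sum of angles in a triangle = 180 degrees
Third angle = 180 - 71 - 72
Third angle = 37 degrees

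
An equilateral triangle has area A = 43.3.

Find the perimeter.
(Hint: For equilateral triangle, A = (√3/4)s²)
A = (√3/4)s²  →  s² = 4A/√3 = 4·43.3/√3 = 99.9971
s = 9.99985
Perimeter = 3s = 30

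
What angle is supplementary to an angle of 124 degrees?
Supplementary angles sum to 180 degrees.
Other angle = 180 - 124
Other angle = 56 degrees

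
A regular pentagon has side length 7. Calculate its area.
For a regular 5-gon with side length s = 7:
Apothem a = s / (2*tan(pi/5)) = 7 / (2*tan(pi/5)) ≈ 4.8173
Perimeter P = 5 * 7 = 35
Area = (1/2) * P * a = (1/2) * 35 * 4.8173 = 84.30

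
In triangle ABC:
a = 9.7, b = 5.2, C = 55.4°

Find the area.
Using A = ½ab·sin(C):
A = ½·9.7·5.2·sin(55.4°) = ½·50.44·0.823136 = 20.76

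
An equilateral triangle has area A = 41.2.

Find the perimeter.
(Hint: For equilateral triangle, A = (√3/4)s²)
A = (√3/4)s²  →  s² = 4A/√3 = 4·41.2/√3 = 95.1473
s = 9.75435
Perimeter = 3s = 29.26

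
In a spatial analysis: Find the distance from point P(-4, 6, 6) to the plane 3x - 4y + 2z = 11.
d = |3(-4) + (-4)(6) + 2(6) - (11)| / √(3² + (-4)² + 2²) = 35/√29 = 6.499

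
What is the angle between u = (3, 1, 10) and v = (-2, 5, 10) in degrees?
u·v = 99, |u|² = 110, |v|² = 129
cos θ = 99/√14190 ≈ 0.8311
θ ≈ 33.79°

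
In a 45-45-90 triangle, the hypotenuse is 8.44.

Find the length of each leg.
In a 45-45-90 triangle, hypotenuse = leg·√2  →  leg = hypotenuse/√2
leg = 8.44/√2 = 5.968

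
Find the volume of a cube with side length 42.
Volume = s³
Volume = 42³
Volume = 74088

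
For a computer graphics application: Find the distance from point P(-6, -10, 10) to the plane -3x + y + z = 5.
d = |(-3)(-6) + 1(-10) + 1(10) - (5)| / √((-3)² + 1² + 1²) = 13/√11 = 3.92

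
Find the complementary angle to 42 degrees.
Complementary angles sum to 90 degrees.
Other angle = 90 - 42
Other angle = 48 degrees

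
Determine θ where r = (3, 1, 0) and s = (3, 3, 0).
r·s = 12, |r|² = 10, |s|² = 18
cos θ = 12/√180 ≈ 0.8944
θ ≈ 26.57°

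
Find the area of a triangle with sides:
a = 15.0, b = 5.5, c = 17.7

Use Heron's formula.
s = (a+b+c)/2 = (15.0+5.5+17.7)/2 = 19.1
A = √(s(s-a)(s-b)(s-c)) = √(19.1·4.1·13.6·1.4)
A = √1491.02 = 38.61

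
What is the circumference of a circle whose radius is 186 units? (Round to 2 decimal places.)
Circumference = 2 * pi * r
Circumference = 2 * pi * 186
Circumference = 1168.67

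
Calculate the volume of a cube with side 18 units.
Volume = s³
Volume = 18³
Volume = 5832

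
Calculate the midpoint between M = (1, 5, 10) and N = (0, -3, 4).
Midpoint = ((1+0)/2, (5-3)/2, (10+4)/2) = (0.5, 1, 7)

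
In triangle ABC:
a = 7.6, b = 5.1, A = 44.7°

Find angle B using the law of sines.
sin(B)/b = sin(A)/a
sin(B) = b·sin(A)/a = 5.1·sin(44.7°)/7.6 = 0.472015
B = arcsin(0.472015) = 28.17°  (b ≤ a, so B ≤ A and the acute solution is unique)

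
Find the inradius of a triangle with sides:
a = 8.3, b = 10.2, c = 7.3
s = (a+b+c)/2 = (8.3+10.2+7.3)/2 = 12.9
Area = √(s(s-a)(s-b)(s-c)) = √(12.9·4.6·2.7·5.6) = 29.9536
r = Area/s = 29.9536/12.9 = 2.322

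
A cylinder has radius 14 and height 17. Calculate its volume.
Volume = pi * r² * h
Volume = pi * 14² * 17
Volume = pi * 196 * 17
Volume = pi * 3332
Volume = 10467.79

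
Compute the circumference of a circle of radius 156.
Circumference = 2 * pi * r
Circumference = 2 * pi * 156
Circumference = 980.18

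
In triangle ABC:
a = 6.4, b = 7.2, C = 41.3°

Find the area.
Using A = ½ab·sin(C):
A = ½·6.4·7.2·sin(41.3°) = ½·46.08·0.660002 = 15.21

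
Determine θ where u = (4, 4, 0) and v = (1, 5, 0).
u·v = 24, |u|² = 32, |v|² = 26
cos θ = 24/√832 ≈ 0.8321
θ ≈ 33.69°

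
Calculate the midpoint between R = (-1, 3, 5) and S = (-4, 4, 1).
Midpoint = ((-1-4)/2, (3+4)/2, (5+1)/2) = (-2.5, 3.5, 3)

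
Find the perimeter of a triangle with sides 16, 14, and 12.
Perimeter = sum of all sides
Perimeter = 16 + 14 + 12
Perimeter = 42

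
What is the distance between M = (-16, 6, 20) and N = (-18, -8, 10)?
d = √[(-2)² + (-14)² + (-10)²] = √300 = 17.32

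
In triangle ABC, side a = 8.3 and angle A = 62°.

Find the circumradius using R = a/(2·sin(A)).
R = a/(2·sin(A)) = 8.3/(2·sin(62°))
R = 8.3/(2·0.882948) = 8.3/1.765895 = 4.7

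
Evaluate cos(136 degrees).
cos(136 degrees) = -0.7193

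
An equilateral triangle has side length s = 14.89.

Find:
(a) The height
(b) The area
(a) Height h = s·√3/2 = 14.89·√3/2 = 12.9
(b) Area = (√3/4)·s² = (√3/4)·14.89² = (√3/4)·221.712 = 96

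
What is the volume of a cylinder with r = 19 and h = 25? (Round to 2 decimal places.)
Volume = pi * r² * h
Volume = pi * 19² * 25
Volume = pi * 361 * 25
Volume = pi * 9025
Volume = 28352.87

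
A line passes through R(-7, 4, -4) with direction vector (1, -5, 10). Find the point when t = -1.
P(-1) = (-7 + 1(-1), 4 + (-5)(-1), -4 + 10(-1)) = (-8, 9, -14)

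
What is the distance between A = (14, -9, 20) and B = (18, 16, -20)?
d = √[(4)² + (25)² + (-40)²] = √2241 = 47.34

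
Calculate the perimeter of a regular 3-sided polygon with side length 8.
Perimeter = number of sides * side length
Perimeter = 3 * 8
Perimeter = 24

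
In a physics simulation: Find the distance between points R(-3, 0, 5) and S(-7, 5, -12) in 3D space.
d = √[(-4)² + (5)² + (-17)²] = √330 = 18.17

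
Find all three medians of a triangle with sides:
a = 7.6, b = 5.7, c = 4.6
Using m_x = ½√(2y² + 2z² - x²):
m_a = ½√(2·5.7² + 2·4.6² - 7.6²) = ½√49.54 = 3.519
m_b = ½√(2·7.6² + 2·4.6² - 5.7²) = ½√125.35 = 5.598
m_c = ½√(2·7.6² + 2·5.7² - 4.6²) = ½√159.34 = 6.311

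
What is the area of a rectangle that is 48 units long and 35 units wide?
Area = length * width
Area = 48 * 35
Area = 1680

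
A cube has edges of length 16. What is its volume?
Volume = s³
Volume = 16³
Volume = 4096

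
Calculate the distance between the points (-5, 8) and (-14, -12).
Using the distance formula: d = sqrt((x₂-x₁)² + (y₂-y₁)²)
dx = (-14) - (-5) = -9
dy = (-12) - 8 = -20
d = sqrt((-9)² + (-20)²) = sqrt(81 + 400) = sqrt(481) = 21.93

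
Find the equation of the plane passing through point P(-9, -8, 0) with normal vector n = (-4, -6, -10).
d = n·P = (-4)(-9) + (-6)(-8) + (-10)(0) = 84
Plane: -4x - 6y - 10z = 84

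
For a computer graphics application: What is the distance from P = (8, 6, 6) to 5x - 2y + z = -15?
d = |5(8) + (-2)(6) + 1(6) - (-15)| / √(5² + (-2)² + 1²) = 49/√30 = 8.946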